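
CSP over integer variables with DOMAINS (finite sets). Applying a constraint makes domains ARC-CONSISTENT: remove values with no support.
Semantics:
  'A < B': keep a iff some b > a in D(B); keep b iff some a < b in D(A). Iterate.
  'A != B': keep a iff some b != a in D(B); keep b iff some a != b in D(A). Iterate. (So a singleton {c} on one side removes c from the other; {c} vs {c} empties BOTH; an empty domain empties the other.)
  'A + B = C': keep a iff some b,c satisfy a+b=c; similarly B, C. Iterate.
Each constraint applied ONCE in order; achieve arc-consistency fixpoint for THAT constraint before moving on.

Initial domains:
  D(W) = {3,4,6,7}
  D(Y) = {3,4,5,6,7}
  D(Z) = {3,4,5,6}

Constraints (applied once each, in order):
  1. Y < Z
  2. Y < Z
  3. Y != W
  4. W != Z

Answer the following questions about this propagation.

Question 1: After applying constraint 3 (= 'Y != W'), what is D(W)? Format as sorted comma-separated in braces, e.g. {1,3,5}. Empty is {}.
Constraint 1 (Y < Z) on D(Y)={3,4,5,6,7} D(Z)={3,4,5,6}: Y {3,4,5,6,7}->{3,4,5}; Z {3,4,5,6}->{4,5,6}
Constraint 2 (Y < Z) on D(Y)={3,4,5} D(Z)={4,5,6}: no change
Constraint 3 (Y != W) on D(Y)={3,4,5} D(W)={3,4,6,7}: no change
So after constraint 3: D(W) = {3,4,6,7}

Answer: {3,4,6,7}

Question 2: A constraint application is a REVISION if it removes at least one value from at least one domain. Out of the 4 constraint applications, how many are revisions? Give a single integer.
Answer: 1

Derivation:
Constraint 1 (Y < Z) on D(Y)={3,4,5,6,7} D(Z)={3,4,5,6}: Y {3,4,5,6,7}->{3,4,5}; Z {3,4,5,6}->{4,5,6} => REVISION
Constraint 2 (Y < Z) on D(Y)={3,4,5} D(Z)={4,5,6}: no change => not a revision
Constraint 3 (Y != W) on D(Y)={3,4,5} D(W)={3,4,6,7}: no change => not a revision
Constraint 4 (W != Z) on D(W)={3,4,6,7} D(Z)={4,5,6}: no change => not a revision
Total revisions = 1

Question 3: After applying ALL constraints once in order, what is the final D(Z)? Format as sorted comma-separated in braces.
Constraint 1 (Y < Z) on D(Y)={3,4,5,6,7} D(Z)={3,4,5,6}: Y {3,4,5,6,7}->{3,4,5}; Z {3,4,5,6}->{4,5,6}
Constraint 2 (Y < Z) on D(Y)={3,4,5} D(Z)={4,5,6}: no change
Constraint 3 (Y != W) on D(Y)={3,4,5} D(W)={3,4,6,7}: no change
Constraint 4 (W != Z) on D(W)={3,4,6,7} D(Z)={4,5,6}: no change
So after all 4 constraints: D(Z) = {4,5,6}

Answer: {4,5,6}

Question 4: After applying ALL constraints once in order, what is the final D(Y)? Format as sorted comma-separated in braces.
Constraint 1 (Y < Z) on D(Y)={3,4,5,6,7} D(Z)={3,4,5,6}: Y {3,4,5,6,7}->{3,4,5}; Z {3,4,5,6}->{4,5,6}
Constraint 2 (Y < Z) on D(Y)={3,4,5} D(Z)={4,5,6}: no change
Constraint 3 (Y != W) on D(Y)={3,4,5} D(W)={3,4,6,7}: no change
Constraint 4 (W != Z) on D(W)={3,4,6,7} D(Z)={4,5,6}: no change
So after all 4 constraints: D(Y) = {3,4,5}

Answer: {3,4,5}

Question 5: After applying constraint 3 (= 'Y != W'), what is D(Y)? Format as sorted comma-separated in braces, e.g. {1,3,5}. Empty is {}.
Answer: {3,4,5}

Derivation:
Constraint 1 (Y < Z) on D(Y)={3,4,5,6,7} D(Z)={3,4,5,6}: Y {3,4,5,6,7}->{3,4,5}; Z {3,4,5,6}->{4,5,6}
Constraint 2 (Y < Z) on D(Y)={3,4,5} D(Z)={4,5,6}: no change
Constraint 3 (Y != W) on D(Y)={3,4,5} D(W)={3,4,6,7}: no change
So after constraint 3: D(Y) = {3,4,5}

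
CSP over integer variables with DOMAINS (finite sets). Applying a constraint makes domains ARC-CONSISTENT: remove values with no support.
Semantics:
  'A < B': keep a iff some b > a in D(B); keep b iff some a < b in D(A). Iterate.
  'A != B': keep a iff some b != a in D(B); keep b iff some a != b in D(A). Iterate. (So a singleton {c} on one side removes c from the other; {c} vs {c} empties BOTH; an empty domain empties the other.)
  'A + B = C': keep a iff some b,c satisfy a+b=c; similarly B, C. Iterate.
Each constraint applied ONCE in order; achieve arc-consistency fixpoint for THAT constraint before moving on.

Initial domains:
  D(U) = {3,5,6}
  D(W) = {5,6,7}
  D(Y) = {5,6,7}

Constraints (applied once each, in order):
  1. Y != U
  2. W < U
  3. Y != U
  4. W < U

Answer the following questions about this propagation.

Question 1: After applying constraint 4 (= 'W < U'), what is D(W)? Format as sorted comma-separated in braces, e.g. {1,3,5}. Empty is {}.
Constraint 1 (Y != U) on D(Y)={5,6,7} D(U)={3,5,6}: no change
Constraint 2 (W < U) on D(W)={5,6,7} D(U)={3,5,6}: W {5,6,7}->{5}; U {3,5,6}->{6}
Constraint 3 (Y != U) on D(Y)={5,6,7} D(U)={6}: Y {5,6,7}->{5,7}
Constraint 4 (W < U) on D(W)={5} D(U)={6}: no change
So after constraint 4: D(W) = {5}

Answer: {5}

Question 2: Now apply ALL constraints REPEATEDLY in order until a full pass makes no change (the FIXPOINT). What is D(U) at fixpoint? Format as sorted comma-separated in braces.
pass 0 (initial): D(U)={3,5,6}
pass 1: U {3,5,6}->{6}; W {5,6,7}->{5}; Y {5,6,7}->{5,7}
pass 2: no change
Fixpoint after 2 passes: D(U) = {6}

Answer: {6}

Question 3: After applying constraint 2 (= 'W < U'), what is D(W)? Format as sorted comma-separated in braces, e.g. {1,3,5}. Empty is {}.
Constraint 1 (Y != U) on D(Y)={5,6,7} D(U)={3,5,6}: no change
Constraint 2 (W < U) on D(W)={5,6,7} D(U)={3,5,6}: W {5,6,7}->{5}; U {3,5,6}->{6}
So after constraint 2: D(W) = {5}

Answer: {5}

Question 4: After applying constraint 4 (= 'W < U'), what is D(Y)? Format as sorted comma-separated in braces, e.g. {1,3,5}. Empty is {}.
Constraint 1 (Y != U) on D(Y)={5,6,7} D(U)={3,5,6}: no change
Constraint 2 (W < U) on D(W)={5,6,7} D(U)={3,5,6}: W {5,6,7}->{5}; U {3,5,6}->{6}
Constraint 3 (Y != U) on D(Y)={5,6,7} D(U)={6}: Y {5,6,7}->{5,7}
Constraint 4 (W < U) on D(W)={5} D(U)={6}: no change
So after constraint 4: D(Y) = {5,7}

Answer: {5,7}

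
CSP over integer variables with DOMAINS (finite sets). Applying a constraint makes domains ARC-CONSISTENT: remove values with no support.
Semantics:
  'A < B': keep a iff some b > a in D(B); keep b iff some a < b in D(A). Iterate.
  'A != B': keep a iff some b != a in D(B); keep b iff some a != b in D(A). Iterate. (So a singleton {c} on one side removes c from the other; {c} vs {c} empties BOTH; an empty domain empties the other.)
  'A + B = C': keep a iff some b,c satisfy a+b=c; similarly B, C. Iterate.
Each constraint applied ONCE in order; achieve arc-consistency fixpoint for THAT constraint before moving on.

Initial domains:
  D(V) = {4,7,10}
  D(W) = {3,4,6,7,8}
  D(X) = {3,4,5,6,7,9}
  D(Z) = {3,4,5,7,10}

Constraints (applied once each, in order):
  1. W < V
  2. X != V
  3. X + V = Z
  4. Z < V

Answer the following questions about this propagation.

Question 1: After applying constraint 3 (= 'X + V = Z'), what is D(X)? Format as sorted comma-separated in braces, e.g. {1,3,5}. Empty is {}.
Constraint 1 (W < V) on D(W)={3,4,6,7,8} D(V)={4,7,10}: no change
Constraint 2 (X != V) on D(X)={3,4,5,6,7,9} D(V)={4,7,10}: no change
Constraint 3 (X + V = Z) on D(X)={3,4,5,6,7,9} D(V)={4,7,10} D(Z)={3,4,5,7,10}: X {3,4,5,6,7,9}->{3,6}; V {4,7,10}->{4,7}; Z {3,4,5,7,10}->{7,10}
So after constraint 3: D(X) = {3,6}

Answer: {3,6}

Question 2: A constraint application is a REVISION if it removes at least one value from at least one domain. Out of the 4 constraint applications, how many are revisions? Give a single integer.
Constraint 1 (W < V) on D(W)={3,4,6,7,8} D(V)={4,7,10}: no change => not a revision
Constraint 2 (X != V) on D(X)={3,4,5,6,7,9} D(V)={4,7,10}: no change => not a revision
Constraint 3 (X + V = Z) on D(X)={3,4,5,6,7,9} D(V)={4,7,10} D(Z)={3,4,5,7,10}: X {3,4,5,6,7,9}->{3,6}; V {4,7,10}->{4,7}; Z {3,4,5,7,10}->{7,10} => REVISION
Constraint 4 (Z < V) on D(Z)={7,10} D(V)={4,7}: Z {7,10}->{}; V {4,7}->{} => REVISION
Total revisions = 2

Answer: 2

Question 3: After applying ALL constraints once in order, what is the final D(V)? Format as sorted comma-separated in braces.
Answer: {}

Derivation:
Constraint 1 (W < V) on D(W)={3,4,6,7,8} D(V)={4,7,10}: no change
Constraint 2 (X != V) on D(X)={3,4,5,6,7,9} D(V)={4,7,10}: no change
Constraint 3 (X + V = Z) on D(X)={3,4,5,6,7,9} D(V)={4,7,10} D(Z)={3,4,5,7,10}: X {3,4,5,6,7,9}->{3,6}; V {4,7,10}->{4,7}; Z {3,4,5,7,10}->{7,10}
Constraint 4 (Z < V) on D(Z)={7,10} D(V)={4,7}: Z {7,10}->{}; V {4,7}->{}
So after all 4 constraints: D(V) = {}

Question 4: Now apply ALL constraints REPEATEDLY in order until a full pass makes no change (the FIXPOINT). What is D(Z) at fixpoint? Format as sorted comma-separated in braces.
Answer: {}

Derivation:
pass 0 (initial): D(Z)={3,4,5,7,10}
pass 1: V {4,7,10}->{}; X {3,4,5,6,7,9}->{3,6}; Z {3,4,5,7,10}->{}
pass 2: W {3,4,6,7,8}->{}; X {3,6}->{}
pass 3: no change
Fixpoint after 3 passes: D(Z) = {}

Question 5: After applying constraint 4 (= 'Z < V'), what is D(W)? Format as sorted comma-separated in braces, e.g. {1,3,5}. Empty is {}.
Constraint 1 (W < V) on D(W)={3,4,6,7,8} D(V)={4,7,10}: no change
Constraint 2 (X != V) on D(X)={3,4,5,6,7,9} D(V)={4,7,10}: no change
Constraint 3 (X + V = Z) on D(X)={3,4,5,6,7,9} D(V)={4,7,10} D(Z)={3,4,5,7,10}: X {3,4,5,6,7,9}->{3,6}; V {4,7,10}->{4,7}; Z {3,4,5,7,10}->{7,10}
Constraint 4 (Z < V) on D(Z)={7,10} D(V)={4,7}: Z {7,10}->{}; V {4,7}->{}
So after constraint 4: D(W) = {3,4,6,7,8}

Answer: {3,4,6,7,8}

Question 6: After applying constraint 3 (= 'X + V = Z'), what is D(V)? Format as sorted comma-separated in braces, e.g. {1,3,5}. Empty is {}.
Constraint 1 (W < V) on D(W)={3,4,6,7,8} D(V)={4,7,10}: no change
Constraint 2 (X != V) on D(X)={3,4,5,6,7,9} D(V)={4,7,10}: no change
Constraint 3 (X + V = Z) on D(X)={3,4,5,6,7,9} D(V)={4,7,10} D(Z)={3,4,5,7,10}: X {3,4,5,6,7,9}->{3,6}; V {4,7,10}->{4,7}; Z {3,4,5,7,10}->{7,10}
So after constraint 3: D(V) = {4,7}

Answer: {4,7}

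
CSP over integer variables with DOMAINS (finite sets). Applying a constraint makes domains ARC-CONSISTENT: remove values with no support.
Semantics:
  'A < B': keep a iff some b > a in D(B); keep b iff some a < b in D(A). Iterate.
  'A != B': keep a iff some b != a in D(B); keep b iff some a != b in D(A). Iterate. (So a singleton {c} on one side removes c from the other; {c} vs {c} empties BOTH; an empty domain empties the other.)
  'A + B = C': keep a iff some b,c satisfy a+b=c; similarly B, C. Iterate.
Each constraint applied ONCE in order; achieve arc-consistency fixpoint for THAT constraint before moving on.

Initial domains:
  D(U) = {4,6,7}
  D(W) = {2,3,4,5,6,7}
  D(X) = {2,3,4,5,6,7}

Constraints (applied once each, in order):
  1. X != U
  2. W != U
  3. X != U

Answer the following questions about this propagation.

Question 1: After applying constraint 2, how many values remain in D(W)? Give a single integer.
Answer: 6

Derivation:
Constraint 1 (X != U) on D(X)={2,3,4,5,6,7} D(U)={4,6,7}: no change
Constraint 2 (W != U) on D(W)={2,3,4,5,6,7} D(U)={4,6,7}: no change
So after constraint 2: D(W)={2,3,4,5,6,7}, size = 6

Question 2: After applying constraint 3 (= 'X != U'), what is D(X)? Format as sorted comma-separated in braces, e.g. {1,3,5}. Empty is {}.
Answer: {2,3,4,5,6,7}

Derivation:
Constraint 1 (X != U) on D(X)={2,3,4,5,6,7} D(U)={4,6,7}: no change
Constraint 2 (W != U) on D(W)={2,3,4,5,6,7} D(U)={4,6,7}: no change
Constraint 3 (X != U) on D(X)={2,3,4,5,6,7} D(U)={4,6,7}: no change
So after constraint 3: D(X) = {2,3,4,5,6,7}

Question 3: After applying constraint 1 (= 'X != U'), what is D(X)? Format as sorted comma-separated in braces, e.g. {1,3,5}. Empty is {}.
Answer: {2,3,4,5,6,7}

Derivation:
Constraint 1 (X != U) on D(X)={2,3,4,5,6,7} D(U)={4,6,7}: no change
So after constraint 1: D(X) = {2,3,4,5,6,7}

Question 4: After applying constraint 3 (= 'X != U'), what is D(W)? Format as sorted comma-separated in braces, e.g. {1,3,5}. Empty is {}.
Answer: {2,3,4,5,6,7}

Derivation:
Constraint 1 (X != U) on D(X)={2,3,4,5,6,7} D(U)={4,6,7}: no change
Constraint 2 (W != U) on D(W)={2,3,4,5,6,7} D(U)={4,6,7}: no change
Constraint 3 (X != U) on D(X)={2,3,4,5,6,7} D(U)={4,6,7}: no change
So after constraint 3: D(W) = {2,3,4,5,6,7}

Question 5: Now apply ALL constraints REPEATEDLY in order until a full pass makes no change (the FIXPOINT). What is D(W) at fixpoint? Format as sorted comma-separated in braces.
pass 0 (initial): D(W)={2,3,4,5,6,7}
pass 1: no change
Fixpoint after 1 passes: D(W) = {2,3,4,5,6,7}

Answer: {2,3,4,5,6,7}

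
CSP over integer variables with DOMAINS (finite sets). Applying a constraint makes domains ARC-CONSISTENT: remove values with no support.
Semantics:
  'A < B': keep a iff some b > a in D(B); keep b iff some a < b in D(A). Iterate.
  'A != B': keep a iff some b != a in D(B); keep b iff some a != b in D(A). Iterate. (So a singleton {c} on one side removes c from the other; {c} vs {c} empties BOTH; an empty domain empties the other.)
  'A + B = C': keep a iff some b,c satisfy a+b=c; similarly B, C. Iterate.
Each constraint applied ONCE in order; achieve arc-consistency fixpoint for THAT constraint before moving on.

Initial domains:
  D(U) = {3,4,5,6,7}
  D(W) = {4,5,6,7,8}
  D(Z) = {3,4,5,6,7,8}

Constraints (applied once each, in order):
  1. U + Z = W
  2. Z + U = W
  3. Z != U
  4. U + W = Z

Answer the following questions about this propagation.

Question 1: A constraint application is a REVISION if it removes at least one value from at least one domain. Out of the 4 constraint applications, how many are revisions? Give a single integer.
Constraint 1 (U + Z = W) on D(U)={3,4,5,6,7} D(Z)={3,4,5,6,7,8} D(W)={4,5,6,7,8}: U {3,4,5,6,7}->{3,4,5}; Z {3,4,5,6,7,8}->{3,4,5}; W {4,5,6,7,8}->{6,7,8} => REVISION
Constraint 2 (Z + U = W) on D(Z)={3,4,5} D(U)={3,4,5} D(W)={6,7,8}: no change => not a revision
Constraint 3 (Z != U) on D(Z)={3,4,5} D(U)={3,4,5}: no change => not a revision
Constraint 4 (U + W = Z) on D(U)={3,4,5} D(W)={6,7,8} D(Z)={3,4,5}: U {3,4,5}->{}; W {6,7,8}->{}; Z {3,4,5}->{} => REVISION
Total revisions = 2

Answer: 2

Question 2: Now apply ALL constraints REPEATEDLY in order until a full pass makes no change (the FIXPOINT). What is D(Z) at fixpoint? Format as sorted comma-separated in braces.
pass 0 (initial): D(Z)={3,4,5,6,7,8}
pass 1: U {3,4,5,6,7}->{}; W {4,5,6,7,8}->{}; Z {3,4,5,6,7,8}->{}
pass 2: no change
Fixpoint after 2 passes: D(Z) = {}

Answer: {}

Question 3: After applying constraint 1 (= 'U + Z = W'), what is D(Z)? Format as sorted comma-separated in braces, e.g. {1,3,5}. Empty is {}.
Answer: {3,4,5}

Derivation:
Constraint 1 (U + Z = W) on D(U)={3,4,5,6,7} D(Z)={3,4,5,6,7,8} D(W)={4,5,6,7,8}: U {3,4,5,6,7}->{3,4,5}; Z {3,4,5,6,7,8}->{3,4,5}; W {4,5,6,7,8}->{6,7,8}
So after constraint 1: D(Z) = {3,4,5}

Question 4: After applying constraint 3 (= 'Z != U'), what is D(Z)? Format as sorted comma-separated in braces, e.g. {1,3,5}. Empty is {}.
Constraint 1 (U + Z = W) on D(U)={3,4,5,6,7} D(Z)={3,4,5,6,7,8} D(W)={4,5,6,7,8}: U {3,4,5,6,7}->{3,4,5}; Z {3,4,5,6,7,8}->{3,4,5}; W {4,5,6,7,8}->{6,7,8}
Constraint 2 (Z + U = W) on D(Z)={3,4,5} D(U)={3,4,5} D(W)={6,7,8}: no change
Constraint 3 (Z != U) on D(Z)={3,4,5} D(U)={3,4,5}: no change
So after constraint 3: D(Z) = {3,4,5}

Answer: {3,4,5}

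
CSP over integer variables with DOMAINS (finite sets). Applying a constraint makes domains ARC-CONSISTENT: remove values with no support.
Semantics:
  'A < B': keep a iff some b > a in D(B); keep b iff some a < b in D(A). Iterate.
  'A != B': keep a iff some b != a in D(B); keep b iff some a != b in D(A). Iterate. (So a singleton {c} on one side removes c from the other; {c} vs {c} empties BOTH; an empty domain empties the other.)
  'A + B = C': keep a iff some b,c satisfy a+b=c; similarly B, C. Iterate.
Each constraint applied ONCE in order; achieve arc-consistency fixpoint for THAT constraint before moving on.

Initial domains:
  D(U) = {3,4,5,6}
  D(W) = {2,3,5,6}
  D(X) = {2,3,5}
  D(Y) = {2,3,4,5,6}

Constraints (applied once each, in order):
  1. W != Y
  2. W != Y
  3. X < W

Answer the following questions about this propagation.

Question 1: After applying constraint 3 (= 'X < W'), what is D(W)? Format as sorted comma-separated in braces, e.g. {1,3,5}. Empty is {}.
Constraint 1 (W != Y) on D(W)={2,3,5,6} D(Y)={2,3,4,5,6}: no change
Constraint 2 (W != Y) on D(W)={2,3,5,6} D(Y)={2,3,4,5,6}: no change
Constraint 3 (X < W) on D(X)={2,3,5} D(W)={2,3,5,6}: W {2,3,5,6}->{3,5,6}
So after constraint 3: D(W) = {3,5,6}

Answer: {3,5,6}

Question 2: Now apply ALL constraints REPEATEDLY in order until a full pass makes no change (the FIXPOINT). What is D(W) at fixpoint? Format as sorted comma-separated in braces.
pass 0 (initial): D(W)={2,3,5,6}
pass 1: W {2,3,5,6}->{3,5,6}
pass 2: no change
Fixpoint after 2 passes: D(W) = {3,5,6}

Answer: {3,5,6}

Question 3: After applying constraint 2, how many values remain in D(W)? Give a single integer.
Answer: 4

Derivation:
Constraint 1 (W != Y) on D(W)={2,3,5,6} D(Y)={2,3,4,5,6}: no change
Constraint 2 (W != Y) on D(W)={2,3,5,6} D(Y)={2,3,4,5,6}: no change
So after constraint 2: D(W)={2,3,5,6}, size = 4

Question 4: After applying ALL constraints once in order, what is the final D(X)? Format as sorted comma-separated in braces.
Constraint 1 (W != Y) on D(W)={2,3,5,6} D(Y)={2,3,4,5,6}: no change
Constraint 2 (W != Y) on D(W)={2,3,5,6} D(Y)={2,3,4,5,6}: no change
Constraint 3 (X < W) on D(X)={2,3,5} D(W)={2,3,5,6}: W {2,3,5,6}->{3,5,6}
So after all 3 constraints: D(X) = {2,3,5}

Answer: {2,3,5}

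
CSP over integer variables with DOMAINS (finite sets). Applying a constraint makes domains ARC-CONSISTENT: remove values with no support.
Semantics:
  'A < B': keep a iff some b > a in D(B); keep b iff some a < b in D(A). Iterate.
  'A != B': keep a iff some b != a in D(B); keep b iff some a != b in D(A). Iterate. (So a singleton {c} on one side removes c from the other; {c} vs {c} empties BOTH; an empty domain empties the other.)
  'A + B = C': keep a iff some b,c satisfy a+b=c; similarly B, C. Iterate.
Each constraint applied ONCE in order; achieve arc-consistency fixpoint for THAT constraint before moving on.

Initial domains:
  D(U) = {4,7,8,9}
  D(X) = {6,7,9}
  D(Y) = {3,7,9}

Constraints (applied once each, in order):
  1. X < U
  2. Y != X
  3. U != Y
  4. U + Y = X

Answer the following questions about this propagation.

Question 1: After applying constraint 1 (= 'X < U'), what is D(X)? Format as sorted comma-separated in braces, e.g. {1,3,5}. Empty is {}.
Constraint 1 (X < U) on D(X)={6,7,9} D(U)={4,7,8,9}: X {6,7,9}->{6,7}; U {4,7,8,9}->{7,8,9}
So after constraint 1: D(X) = {6,7}

Answer: {6,7}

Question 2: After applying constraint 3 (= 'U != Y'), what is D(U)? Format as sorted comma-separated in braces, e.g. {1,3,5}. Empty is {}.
Constraint 1 (X < U) on D(X)={6,7,9} D(U)={4,7,8,9}: X {6,7,9}->{6,7}; U {4,7,8,9}->{7,8,9}
Constraint 2 (Y != X) on D(Y)={3,7,9} D(X)={6,7}: no change
Constraint 3 (U != Y) on D(U)={7,8,9} D(Y)={3,7,9}: no change
So after constraint 3: D(U) = {7,8,9}

Answer: {7,8,9}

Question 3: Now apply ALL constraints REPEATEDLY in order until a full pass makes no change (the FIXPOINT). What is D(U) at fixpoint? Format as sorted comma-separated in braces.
pass 0 (initial): D(U)={4,7,8,9}
pass 1: U {4,7,8,9}->{}; X {6,7,9}->{}; Y {3,7,9}->{}
pass 2: no change
Fixpoint after 2 passes: D(U) = {}

Answer: {}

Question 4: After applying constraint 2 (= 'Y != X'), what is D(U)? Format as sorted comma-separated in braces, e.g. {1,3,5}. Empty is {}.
Answer: {7,8,9}

Derivation:
Constraint 1 (X < U) on D(X)={6,7,9} D(U)={4,7,8,9}: X {6,7,9}->{6,7}; U {4,7,8,9}->{7,8,9}
Constraint 2 (Y != X) on D(Y)={3,7,9} D(X)={6,7}: no change
So after constraint 2: D(U) = {7,8,9}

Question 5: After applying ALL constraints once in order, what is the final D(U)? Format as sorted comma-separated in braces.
Constraint 1 (X < U) on D(X)={6,7,9} D(U)={4,7,8,9}: X {6,7,9}->{6,7}; U {4,7,8,9}->{7,8,9}
Constraint 2 (Y != X) on D(Y)={3,7,9} D(X)={6,7}: no change
Constraint 3 (U != Y) on D(U)={7,8,9} D(Y)={3,7,9}: no change
Constraint 4 (U + Y = X) on D(U)={7,8,9} D(Y)={3,7,9} D(X)={6,7}: U {7,8,9}->{}; Y {3,7,9}->{}; X {6,7}->{}
So after all 4 constraints: D(U) = {}

Answer: {}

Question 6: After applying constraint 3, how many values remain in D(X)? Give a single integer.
Constraint 1 (X < U) on D(X)={6,7,9} D(U)={4,7,8,9}: X {6,7,9}->{6,7}; U {4,7,8,9}->{7,8,9}
Constraint 2 (Y != X) on D(Y)={3,7,9} D(X)={6,7}: no change
Constraint 3 (U != Y) on D(U)={7,8,9} D(Y)={3,7,9}: no change
So after constraint 3: D(X)={6,7}, size = 2

Answer: 2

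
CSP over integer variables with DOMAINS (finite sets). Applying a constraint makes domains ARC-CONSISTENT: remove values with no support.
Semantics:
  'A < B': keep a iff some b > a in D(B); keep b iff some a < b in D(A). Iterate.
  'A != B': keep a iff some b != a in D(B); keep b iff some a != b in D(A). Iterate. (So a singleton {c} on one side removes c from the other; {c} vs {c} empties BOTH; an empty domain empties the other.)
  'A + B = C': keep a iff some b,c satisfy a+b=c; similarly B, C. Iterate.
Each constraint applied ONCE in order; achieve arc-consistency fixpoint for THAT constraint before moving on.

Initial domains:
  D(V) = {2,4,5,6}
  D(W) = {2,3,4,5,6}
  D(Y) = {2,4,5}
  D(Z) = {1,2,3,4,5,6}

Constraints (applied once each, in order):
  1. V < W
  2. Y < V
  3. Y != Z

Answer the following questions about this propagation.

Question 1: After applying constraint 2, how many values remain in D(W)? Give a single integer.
Answer: 4

Derivation:
Constraint 1 (V < W) on D(V)={2,4,5,6} D(W)={2,3,4,5,6}: V {2,4,5,6}->{2,4,5}; W {2,3,4,5,6}->{3,4,5,6}
Constraint 2 (Y < V) on D(Y)={2,4,5} D(V)={2,4,5}: Y {2,4,5}->{2,4}; V {2,4,5}->{4,5}
So after constraint 2: D(W)={3,4,5,6}, size = 4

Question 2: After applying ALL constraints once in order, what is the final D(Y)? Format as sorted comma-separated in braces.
Answer: {2,4}

Derivation:
Constraint 1 (V < W) on D(V)={2,4,5,6} D(W)={2,3,4,5,6}: V {2,4,5,6}->{2,4,5}; W {2,3,4,5,6}->{3,4,5,6}
Constraint 2 (Y < V) on D(Y)={2,4,5} D(V)={2,4,5}: Y {2,4,5}->{2,4}; V {2,4,5}->{4,5}
Constraint 3 (Y != Z) on D(Y)={2,4} D(Z)={1,2,3,4,5,6}: no change
So after all 3 constraints: D(Y) = {2,4}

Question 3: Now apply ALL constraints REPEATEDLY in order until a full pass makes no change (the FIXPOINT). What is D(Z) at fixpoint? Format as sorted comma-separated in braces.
Answer: {1,2,3,4,5,6}

Derivation:
pass 0 (initial): D(Z)={1,2,3,4,5,6}
pass 1: V {2,4,5,6}->{4,5}; W {2,3,4,5,6}->{3,4,5,6}; Y {2,4,5}->{2,4}
pass 2: W {3,4,5,6}->{5,6}
pass 3: no change
Fixpoint after 3 passes: D(Z) = {1,2,3,4,5,6}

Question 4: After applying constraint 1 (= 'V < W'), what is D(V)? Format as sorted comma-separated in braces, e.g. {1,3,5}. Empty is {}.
Constraint 1 (V < W) on D(V)={2,4,5,6} D(W)={2,3,4,5,6}: V {2,4,5,6}->{2,4,5}; W {2,3,4,5,6}->{3,4,5,6}
So after constraint 1: D(V) = {2,4,5}

Answer: {2,4,5}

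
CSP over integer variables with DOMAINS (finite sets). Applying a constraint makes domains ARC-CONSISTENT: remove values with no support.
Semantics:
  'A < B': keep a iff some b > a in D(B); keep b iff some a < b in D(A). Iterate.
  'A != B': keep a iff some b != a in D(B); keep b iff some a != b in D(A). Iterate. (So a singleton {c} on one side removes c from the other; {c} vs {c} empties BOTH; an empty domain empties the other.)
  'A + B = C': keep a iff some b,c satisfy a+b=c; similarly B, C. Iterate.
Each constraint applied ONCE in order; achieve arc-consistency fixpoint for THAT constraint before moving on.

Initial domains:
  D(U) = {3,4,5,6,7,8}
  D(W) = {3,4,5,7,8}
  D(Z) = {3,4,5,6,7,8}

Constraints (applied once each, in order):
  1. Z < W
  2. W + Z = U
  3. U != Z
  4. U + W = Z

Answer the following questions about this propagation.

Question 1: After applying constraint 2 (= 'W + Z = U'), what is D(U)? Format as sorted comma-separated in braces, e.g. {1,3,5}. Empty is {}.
Constraint 1 (Z < W) on D(Z)={3,4,5,6,7,8} D(W)={3,4,5,7,8}: Z {3,4,5,6,7,8}->{3,4,5,6,7}; W {3,4,5,7,8}->{4,5,7,8}
Constraint 2 (W + Z = U) on D(W)={4,5,7,8} D(Z)={3,4,5,6,7} D(U)={3,4,5,6,7,8}: W {4,5,7,8}->{4,5}; Z {3,4,5,6,7}->{3,4}; U {3,4,5,6,7,8}->{7,8}
So after constraint 2: D(U) = {7,8}

Answer: {7,8}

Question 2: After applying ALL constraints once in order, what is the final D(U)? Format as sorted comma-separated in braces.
Answer: {}

Derivation:
Constraint 1 (Z < W) on D(Z)={3,4,5,6,7,8} D(W)={3,4,5,7,8}: Z {3,4,5,6,7,8}->{3,4,5,6,7}; W {3,4,5,7,8}->{4,5,7,8}
Constraint 2 (W + Z = U) on D(W)={4,5,7,8} D(Z)={3,4,5,6,7} D(U)={3,4,5,6,7,8}: W {4,5,7,8}->{4,5}; Z {3,4,5,6,7}->{3,4}; U {3,4,5,6,7,8}->{7,8}
Constraint 3 (U != Z) on D(U)={7,8} D(Z)={3,4}: no change
Constraint 4 (U + W = Z) on D(U)={7,8} D(W)={4,5} D(Z)={3,4}: U {7,8}->{}; W {4,5}->{}; Z {3,4}->{}
So after all 4 constraints: D(U) = {}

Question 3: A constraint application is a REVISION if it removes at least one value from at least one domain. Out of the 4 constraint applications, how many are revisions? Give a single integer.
Answer: 3

Derivation:
Constraint 1 (Z < W) on D(Z)={3,4,5,6,7,8} D(W)={3,4,5,7,8}: Z {3,4,5,6,7,8}->{3,4,5,6,7}; W {3,4,5,7,8}->{4,5,7,8} => REVISION
Constraint 2 (W + Z = U) on D(W)={4,5,7,8} D(Z)={3,4,5,6,7} D(U)={3,4,5,6,7,8}: W {4,5,7,8}->{4,5}; Z {3,4,5,6,7}->{3,4}; U {3,4,5,6,7,8}->{7,8} => REVISION
Constraint 3 (U != Z) on D(U)={7,8} D(Z)={3,4}: no change => not a revision
Constraint 4 (U + W = Z) on D(U)={7,8} D(W)={4,5} D(Z)={3,4}: U {7,8}->{}; W {4,5}->{}; Z {3,4}->{} => REVISION
Total revisions = 3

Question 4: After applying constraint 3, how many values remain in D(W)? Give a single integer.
Constraint 1 (Z < W) on D(Z)={3,4,5,6,7,8} D(W)={3,4,5,7,8}: Z {3,4,5,6,7,8}->{3,4,5,6,7}; W {3,4,5,7,8}->{4,5,7,8}
Constraint 2 (W + Z = U) on D(W)={4,5,7,8} D(Z)={3,4,5,6,7} D(U)={3,4,5,6,7,8}: W {4,5,7,8}->{4,5}; Z {3,4,5,6,7}->{3,4}; U {3,4,5,6,7,8}->{7,8}
Constraint 3 (U != Z) on D(U)={7,8} D(Z)={3,4}: no change
So after constraint 3: D(W)={4,5}, size = 2

Answer: 2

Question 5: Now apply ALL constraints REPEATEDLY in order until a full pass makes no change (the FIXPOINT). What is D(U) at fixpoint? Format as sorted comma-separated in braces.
pass 0 (initial): D(U)={3,4,5,6,7,8}
pass 1: U {3,4,5,6,7,8}->{}; W {3,4,5,7,8}->{}; Z {3,4,5,6,7,8}->{}
pass 2: no change
Fixpoint after 2 passes: D(U) = {}

Answer: {}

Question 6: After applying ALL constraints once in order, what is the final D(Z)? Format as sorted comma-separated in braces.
Constraint 1 (Z < W) on D(Z)={3,4,5,6,7,8} D(W)={3,4,5,7,8}: Z {3,4,5,6,7,8}->{3,4,5,6,7}; W {3,4,5,7,8}->{4,5,7,8}
Constraint 2 (W + Z = U) on D(W)={4,5,7,8} D(Z)={3,4,5,6,7} D(U)={3,4,5,6,7,8}: W {4,5,7,8}->{4,5}; Z {3,4,5,6,7}->{3,4}; U {3,4,5,6,7,8}->{7,8}
Constraint 3 (U != Z) on D(U)={7,8} D(Z)={3,4}: no change
Constraint 4 (U + W = Z) on D(U)={7,8} D(W)={4,5} D(Z)={3,4}: U {7,8}->{}; W {4,5}->{}; Z {3,4}->{}
So after all 4 constraints: D(Z) = {}

Answer: {}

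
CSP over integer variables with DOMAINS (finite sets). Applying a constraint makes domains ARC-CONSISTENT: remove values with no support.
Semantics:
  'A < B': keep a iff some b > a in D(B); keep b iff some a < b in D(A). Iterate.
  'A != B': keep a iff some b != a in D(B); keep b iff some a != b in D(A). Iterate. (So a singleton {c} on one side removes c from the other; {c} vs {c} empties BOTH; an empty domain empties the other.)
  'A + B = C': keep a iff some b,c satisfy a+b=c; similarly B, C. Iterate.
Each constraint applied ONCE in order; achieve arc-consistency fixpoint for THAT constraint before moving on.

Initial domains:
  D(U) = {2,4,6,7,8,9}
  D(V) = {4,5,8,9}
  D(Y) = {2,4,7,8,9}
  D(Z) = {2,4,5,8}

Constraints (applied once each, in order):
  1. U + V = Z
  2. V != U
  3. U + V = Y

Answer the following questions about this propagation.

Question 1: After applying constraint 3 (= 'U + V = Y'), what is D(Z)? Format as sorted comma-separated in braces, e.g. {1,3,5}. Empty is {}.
Constraint 1 (U + V = Z) on D(U)={2,4,6,7,8,9} D(V)={4,5,8,9} D(Z)={2,4,5,8}: U {2,4,6,7,8,9}->{4}; V {4,5,8,9}->{4}; Z {2,4,5,8}->{8}
Constraint 2 (V != U) on D(V)={4} D(U)={4}: V {4}->{}; U {4}->{}
Constraint 3 (U + V = Y) on D(U)={} D(V)={} D(Y)={2,4,7,8,9}: Y {2,4,7,8,9}->{}
So after constraint 3: D(Z) = {8}

Answer: {8}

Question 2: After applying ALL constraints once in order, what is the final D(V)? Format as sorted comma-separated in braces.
Answer: {}

Derivation:
Constraint 1 (U + V = Z) on D(U)={2,4,6,7,8,9} D(V)={4,5,8,9} D(Z)={2,4,5,8}: U {2,4,6,7,8,9}->{4}; V {4,5,8,9}->{4}; Z {2,4,5,8}->{8}
Constraint 2 (V != U) on D(V)={4} D(U)={4}: V {4}->{}; U {4}->{}
Constraint 3 (U + V = Y) on D(U)={} D(V)={} D(Y)={2,4,7,8,9}: Y {2,4,7,8,9}->{}
So after all 3 constraints: D(V) = {}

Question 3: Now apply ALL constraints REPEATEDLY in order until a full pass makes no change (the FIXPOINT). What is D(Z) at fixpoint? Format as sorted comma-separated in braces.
Answer: {}

Derivation:
pass 0 (initial): D(Z)={2,4,5,8}
pass 1: U {2,4,6,7,8,9}->{}; V {4,5,8,9}->{}; Y {2,4,7,8,9}->{}; Z {2,4,5,8}->{8}
pass 2: Z {8}->{}
pass 3: no change
Fixpoint after 3 passes: D(Z) = {}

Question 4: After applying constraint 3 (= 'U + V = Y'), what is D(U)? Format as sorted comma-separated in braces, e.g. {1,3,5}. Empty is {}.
Constraint 1 (U + V = Z) on D(U)={2,4,6,7,8,9} D(V)={4,5,8,9} D(Z)={2,4,5,8}: U {2,4,6,7,8,9}->{4}; V {4,5,8,9}->{4}; Z {2,4,5,8}->{8}
Constraint 2 (V != U) on D(V)={4} D(U)={4}: V {4}->{}; U {4}->{}
Constraint 3 (U + V = Y) on D(U)={} D(V)={} D(Y)={2,4,7,8,9}: Y {2,4,7,8,9}->{}
So after constraint 3: D(U) = {}

Answer: {}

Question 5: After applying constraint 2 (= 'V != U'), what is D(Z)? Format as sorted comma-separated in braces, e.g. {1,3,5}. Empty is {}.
Answer: {8}

Derivation:
Constraint 1 (U + V = Z) on D(U)={2,4,6,7,8,9} D(V)={4,5,8,9} D(Z)={2,4,5,8}: U {2,4,6,7,8,9}->{4}; V {4,5,8,9}->{4}; Z {2,4,5,8}->{8}
Constraint 2 (V != U) on D(V)={4} D(U)={4}: V {4}->{}; U {4}->{}
So after constraint 2: D(Z) = {8}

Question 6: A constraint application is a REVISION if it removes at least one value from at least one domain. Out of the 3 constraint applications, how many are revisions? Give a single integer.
Answer: 3

Derivation:
Constraint 1 (U + V = Z) on D(U)={2,4,6,7,8,9} D(V)={4,5,8,9} D(Z)={2,4,5,8}: U {2,4,6,7,8,9}->{4}; V {4,5,8,9}->{4}; Z {2,4,5,8}->{8} => REVISION
Constraint 2 (V != U) on D(V)={4} D(U)={4}: V {4}->{}; U {4}->{} => REVISION
Constraint 3 (U + V = Y) on D(U)={} D(V)={} D(Y)={2,4,7,8,9}: Y {2,4,7,8,9}->{} => REVISION
Total revisions = 3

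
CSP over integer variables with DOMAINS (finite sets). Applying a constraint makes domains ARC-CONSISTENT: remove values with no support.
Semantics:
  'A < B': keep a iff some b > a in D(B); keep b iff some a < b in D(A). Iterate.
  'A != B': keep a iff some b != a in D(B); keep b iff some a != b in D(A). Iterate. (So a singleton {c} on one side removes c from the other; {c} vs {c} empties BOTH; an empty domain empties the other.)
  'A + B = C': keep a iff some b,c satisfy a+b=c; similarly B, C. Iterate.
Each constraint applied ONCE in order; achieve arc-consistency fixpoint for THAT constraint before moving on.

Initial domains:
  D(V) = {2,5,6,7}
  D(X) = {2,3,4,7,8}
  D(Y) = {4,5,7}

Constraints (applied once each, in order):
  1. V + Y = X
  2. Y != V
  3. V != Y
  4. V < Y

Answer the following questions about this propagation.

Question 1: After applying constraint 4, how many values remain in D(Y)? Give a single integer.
Answer: 1

Derivation:
Constraint 1 (V + Y = X) on D(V)={2,5,6,7} D(Y)={4,5,7} D(X)={2,3,4,7,8}: V {2,5,6,7}->{2}; Y {4,5,7}->{5}; X {2,3,4,7,8}->{7}
Constraint 2 (Y != V) on D(Y)={5} D(V)={2}: no change
Constraint 3 (V != Y) on D(V)={2} D(Y)={5}: no change
Constraint 4 (V < Y) on D(V)={2} D(Y)={5}: no change
So after constraint 4: D(Y)={5}, size = 1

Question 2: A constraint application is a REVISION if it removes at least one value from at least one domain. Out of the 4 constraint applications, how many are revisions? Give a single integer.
Answer: 1

Derivation:
Constraint 1 (V + Y = X) on D(V)={2,5,6,7} D(Y)={4,5,7} D(X)={2,3,4,7,8}: V {2,5,6,7}->{2}; Y {4,5,7}->{5}; X {2,3,4,7,8}->{7} => REVISION
Constraint 2 (Y != V) on D(Y)={5} D(V)={2}: no change => not a revision
Constraint 3 (V != Y) on D(V)={2} D(Y)={5}: no change => not a revision
Constraint 4 (V < Y) on D(V)={2} D(Y)={5}: no change => not a revision
Total revisions = 1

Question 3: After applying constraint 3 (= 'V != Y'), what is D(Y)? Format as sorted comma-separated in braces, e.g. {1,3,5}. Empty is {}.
Answer: {5}

Derivation:
Constraint 1 (V + Y = X) on D(V)={2,5,6,7} D(Y)={4,5,7} D(X)={2,3,4,7,8}: V {2,5,6,7}->{2}; Y {4,5,7}->{5}; X {2,3,4,7,8}->{7}
Constraint 2 (Y != V) on D(Y)={5} D(V)={2}: no change
Constraint 3 (V != Y) on D(V)={2} D(Y)={5}: no change
So after constraint 3: D(Y) = {5}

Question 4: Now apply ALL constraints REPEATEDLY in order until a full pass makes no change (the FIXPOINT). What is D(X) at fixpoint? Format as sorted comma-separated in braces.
Answer: {7}

Derivation:
pass 0 (initial): D(X)={2,3,4,7,8}
pass 1: V {2,5,6,7}->{2}; X {2,3,4,7,8}->{7}; Y {4,5,7}->{5}
pass 2: no change
Fixpoint after 2 passes: D(X) = {7}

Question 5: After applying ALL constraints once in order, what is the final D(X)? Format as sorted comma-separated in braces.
Answer: {7}

Derivation:
Constraint 1 (V + Y = X) on D(V)={2,5,6,7} D(Y)={4,5,7} D(X)={2,3,4,7,8}: V {2,5,6,7}->{2}; Y {4,5,7}->{5}; X {2,3,4,7,8}->{7}
Constraint 2 (Y != V) on D(Y)={5} D(V)={2}: no change
Constraint 3 (V != Y) on D(V)={2} D(Y)={5}: no change
Constraint 4 (V < Y) on D(V)={2} D(Y)={5}: no change
So after all 4 constraints: D(X) = {7}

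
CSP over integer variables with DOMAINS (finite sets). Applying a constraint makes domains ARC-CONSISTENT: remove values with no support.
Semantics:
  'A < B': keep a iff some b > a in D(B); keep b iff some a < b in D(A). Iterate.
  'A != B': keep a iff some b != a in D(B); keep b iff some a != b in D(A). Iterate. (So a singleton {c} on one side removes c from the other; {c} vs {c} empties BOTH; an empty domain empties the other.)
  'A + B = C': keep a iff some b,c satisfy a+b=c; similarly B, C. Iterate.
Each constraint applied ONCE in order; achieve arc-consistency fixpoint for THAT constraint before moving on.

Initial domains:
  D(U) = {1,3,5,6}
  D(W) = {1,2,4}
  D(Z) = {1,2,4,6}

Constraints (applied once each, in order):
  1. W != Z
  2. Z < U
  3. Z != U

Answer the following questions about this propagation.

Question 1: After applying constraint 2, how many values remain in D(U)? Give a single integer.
Constraint 1 (W != Z) on D(W)={1,2,4} D(Z)={1,2,4,6}: no change
Constraint 2 (Z < U) on D(Z)={1,2,4,6} D(U)={1,3,5,6}: Z {1,2,4,6}->{1,2,4}; U {1,3,5,6}->{3,5,6}
So after constraint 2: D(U)={3,5,6}, size = 3

Answer: 3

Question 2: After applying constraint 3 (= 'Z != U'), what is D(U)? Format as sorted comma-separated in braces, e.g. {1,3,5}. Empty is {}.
Answer: {3,5,6}

Derivation:
Constraint 1 (W != Z) on D(W)={1,2,4} D(Z)={1,2,4,6}: no change
Constraint 2 (Z < U) on D(Z)={1,2,4,6} D(U)={1,3,5,6}: Z {1,2,4,6}->{1,2,4}; U {1,3,5,6}->{3,5,6}
Constraint 3 (Z != U) on D(Z)={1,2,4} D(U)={3,5,6}: no change
So after constraint 3: D(U) = {3,5,6}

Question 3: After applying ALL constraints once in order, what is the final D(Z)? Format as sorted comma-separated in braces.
Answer: {1,2,4}

Derivation:
Constraint 1 (W != Z) on D(W)={1,2,4} D(Z)={1,2,4,6}: no change
Constraint 2 (Z < U) on D(Z)={1,2,4,6} D(U)={1,3,5,6}: Z {1,2,4,6}->{1,2,4}; U {1,3,5,6}->{3,5,6}
Constraint 3 (Z != U) on D(Z)={1,2,4} D(U)={3,5,6}: no change
So after all 3 constraints: D(Z) = {1,2,4}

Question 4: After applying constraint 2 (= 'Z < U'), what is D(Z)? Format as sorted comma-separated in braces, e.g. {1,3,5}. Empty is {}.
Constraint 1 (W != Z) on D(W)={1,2,4} D(Z)={1,2,4,6}: no change
Constraint 2 (Z < U) on D(Z)={1,2,4,6} D(U)={1,3,5,6}: Z {1,2,4,6}->{1,2,4}; U {1,3,5,6}->{3,5,6}
So after constraint 2: D(Z) = {1,2,4}

Answer: {1,2,4}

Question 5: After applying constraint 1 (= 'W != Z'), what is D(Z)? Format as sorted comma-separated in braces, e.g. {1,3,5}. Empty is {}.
Answer: {1,2,4,6}

Derivation:
Constraint 1 (W != Z) on D(W)={1,2,4} D(Z)={1,2,4,6}: no change
So after constraint 1: D(Z) = {1,2,4,6}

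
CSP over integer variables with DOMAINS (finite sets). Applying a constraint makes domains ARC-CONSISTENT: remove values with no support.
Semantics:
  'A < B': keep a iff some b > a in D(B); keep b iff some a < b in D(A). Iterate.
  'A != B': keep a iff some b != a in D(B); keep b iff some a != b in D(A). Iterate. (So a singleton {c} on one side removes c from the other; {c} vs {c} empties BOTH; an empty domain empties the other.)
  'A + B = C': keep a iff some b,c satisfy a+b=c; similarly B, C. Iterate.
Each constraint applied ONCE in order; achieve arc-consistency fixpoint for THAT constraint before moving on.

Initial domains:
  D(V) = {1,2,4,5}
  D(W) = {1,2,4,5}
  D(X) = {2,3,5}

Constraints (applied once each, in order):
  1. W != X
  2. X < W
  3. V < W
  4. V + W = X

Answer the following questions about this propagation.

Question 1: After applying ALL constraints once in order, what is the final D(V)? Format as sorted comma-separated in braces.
Answer: {}

Derivation:
Constraint 1 (W != X) on D(W)={1,2,4,5} D(X)={2,3,5}: no change
Constraint 2 (X < W) on D(X)={2,3,5} D(W)={1,2,4,5}: X {2,3,5}->{2,3}; W {1,2,4,5}->{4,5}
Constraint 3 (V < W) on D(V)={1,2,4,5} D(W)={4,5}: V {1,2,4,5}->{1,2,4}
Constraint 4 (V + W = X) on D(V)={1,2,4} D(W)={4,5} D(X)={2,3}: V {1,2,4}->{}; W {4,5}->{}; X {2,3}->{}
So after all 4 constraints: D(V) = {}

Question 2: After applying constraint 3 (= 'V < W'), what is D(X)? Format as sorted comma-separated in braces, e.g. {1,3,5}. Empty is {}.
Answer: {2,3}

Derivation:
Constraint 1 (W != X) on D(W)={1,2,4,5} D(X)={2,3,5}: no change
Constraint 2 (X < W) on D(X)={2,3,5} D(W)={1,2,4,5}: X {2,3,5}->{2,3}; W {1,2,4,5}->{4,5}
Constraint 3 (V < W) on D(V)={1,2,4,5} D(W)={4,5}: V {1,2,4,5}->{1,2,4}
So after constraint 3: D(X) = {2,3}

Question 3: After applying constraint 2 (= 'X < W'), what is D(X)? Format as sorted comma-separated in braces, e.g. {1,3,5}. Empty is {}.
Constraint 1 (W != X) on D(W)={1,2,4,5} D(X)={2,3,5}: no change
Constraint 2 (X < W) on D(X)={2,3,5} D(W)={1,2,4,5}: X {2,3,5}->{2,3}; W {1,2,4,5}->{4,5}
So after constraint 2: D(X) = {2,3}

Answer: {2,3}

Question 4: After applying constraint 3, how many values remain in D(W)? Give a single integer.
Constraint 1 (W != X) on D(W)={1,2,4,5} D(X)={2,3,5}: no change
Constraint 2 (X < W) on D(X)={2,3,5} D(W)={1,2,4,5}: X {2,3,5}->{2,3}; W {1,2,4,5}->{4,5}
Constraint 3 (V < W) on D(V)={1,2,4,5} D(W)={4,5}: V {1,2,4,5}->{1,2,4}
So after constraint 3: D(W)={4,5}, size = 2

Answer: 2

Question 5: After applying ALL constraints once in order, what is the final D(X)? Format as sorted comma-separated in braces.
Constraint 1 (W != X) on D(W)={1,2,4,5} D(X)={2,3,5}: no change
Constraint 2 (X < W) on D(X)={2,3,5} D(W)={1,2,4,5}: X {2,3,5}->{2,3}; W {1,2,4,5}->{4,5}
Constraint 3 (V < W) on D(V)={1,2,4,5} D(W)={4,5}: V {1,2,4,5}->{1,2,4}
Constraint 4 (V + W = X) on D(V)={1,2,4} D(W)={4,5} D(X)={2,3}: V {1,2,4}->{}; W {4,5}->{}; X {2,3}->{}
So after all 4 constraints: D(X) = {}

Answer: {}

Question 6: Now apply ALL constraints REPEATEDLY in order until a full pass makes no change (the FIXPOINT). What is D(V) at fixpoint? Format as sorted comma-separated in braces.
pass 0 (initial): D(V)={1,2,4,5}
pass 1: V {1,2,4,5}->{}; W {1,2,4,5}->{}; X {2,3,5}->{}
pass 2: no change
Fixpoint after 2 passes: D(V) = {}

Answer: {}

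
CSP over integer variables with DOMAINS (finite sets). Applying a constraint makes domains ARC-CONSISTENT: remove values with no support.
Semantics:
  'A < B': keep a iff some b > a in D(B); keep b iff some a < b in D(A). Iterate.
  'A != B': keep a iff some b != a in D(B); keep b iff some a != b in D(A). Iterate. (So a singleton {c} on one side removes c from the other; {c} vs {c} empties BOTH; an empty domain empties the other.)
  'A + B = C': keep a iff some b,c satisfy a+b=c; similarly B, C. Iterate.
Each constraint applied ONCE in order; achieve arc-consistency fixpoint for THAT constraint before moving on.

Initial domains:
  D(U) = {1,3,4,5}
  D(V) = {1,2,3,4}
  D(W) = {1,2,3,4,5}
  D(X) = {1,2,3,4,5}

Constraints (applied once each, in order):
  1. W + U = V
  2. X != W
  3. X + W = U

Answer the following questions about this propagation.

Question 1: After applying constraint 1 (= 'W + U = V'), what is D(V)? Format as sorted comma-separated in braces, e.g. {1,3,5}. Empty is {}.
Constraint 1 (W + U = V) on D(W)={1,2,3,4,5} D(U)={1,3,4,5} D(V)={1,2,3,4}: W {1,2,3,4,5}->{1,2,3}; U {1,3,4,5}->{1,3}; V {1,2,3,4}->{2,3,4}
So after constraint 1: D(V) = {2,3,4}

Answer: {2,3,4}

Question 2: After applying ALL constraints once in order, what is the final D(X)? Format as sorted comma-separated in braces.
Answer: {1,2}

Derivation:
Constraint 1 (W + U = V) on D(W)={1,2,3,4,5} D(U)={1,3,4,5} D(V)={1,2,3,4}: W {1,2,3,4,5}->{1,2,3}; U {1,3,4,5}->{1,3}; V {1,2,3,4}->{2,3,4}
Constraint 2 (X != W) on D(X)={1,2,3,4,5} D(W)={1,2,3}: no change
Constraint 3 (X + W = U) on D(X)={1,2,3,4,5} D(W)={1,2,3} D(U)={1,3}: X {1,2,3,4,5}->{1,2}; W {1,2,3}->{1,2}; U {1,3}->{3}
So after all 3 constraints: D(X) = {1,2}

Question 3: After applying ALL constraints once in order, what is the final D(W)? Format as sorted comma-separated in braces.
Answer: {1,2}

Derivation:
Constraint 1 (W + U = V) on D(W)={1,2,3,4,5} D(U)={1,3,4,5} D(V)={1,2,3,4}: W {1,2,3,4,5}->{1,2,3}; U {1,3,4,5}->{1,3}; V {1,2,3,4}->{2,3,4}
Constraint 2 (X != W) on D(X)={1,2,3,4,5} D(W)={1,2,3}: no change
Constraint 3 (X + W = U) on D(X)={1,2,3,4,5} D(W)={1,2,3} D(U)={1,3}: X {1,2,3,4,5}->{1,2}; W {1,2,3}->{1,2}; U {1,3}->{3}
So after all 3 constraints: D(W) = {1,2}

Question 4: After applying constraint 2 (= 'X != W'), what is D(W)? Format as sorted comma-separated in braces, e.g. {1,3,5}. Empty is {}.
Answer: {1,2,3}

Derivation:
Constraint 1 (W + U = V) on D(W)={1,2,3,4,5} D(U)={1,3,4,5} D(V)={1,2,3,4}: W {1,2,3,4,5}->{1,2,3}; U {1,3,4,5}->{1,3}; V {1,2,3,4}->{2,3,4}
Constraint 2 (X != W) on D(X)={1,2,3,4,5} D(W)={1,2,3}: no change
So after constraint 2: D(W) = {1,2,3}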